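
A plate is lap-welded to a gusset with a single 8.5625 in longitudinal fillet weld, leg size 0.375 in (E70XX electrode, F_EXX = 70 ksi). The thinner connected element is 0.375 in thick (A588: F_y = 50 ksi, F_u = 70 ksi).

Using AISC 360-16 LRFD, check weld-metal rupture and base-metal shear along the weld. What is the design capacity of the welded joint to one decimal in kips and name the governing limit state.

71.5 kips (weld metal governs)

Weld metal: throat = 0.707×0.375 = 0.26513 in, L = 8.5625 in. φR_n = 0.75 × 0.6 × 70 × 0.26513 × 8.5625 = 71.5 kips.
Base metal shear (0.375 in plate): yield φR_n = 1.0×0.6×50×0.375×8.5625 = 96.3 kips; rupture φR_n = 0.75×0.6×70×0.375×8.5625 = 101.1 kips; take 96.3 kips (yield).
Governing: min(71.5, 96.3) = 71.5 kips → weld metal.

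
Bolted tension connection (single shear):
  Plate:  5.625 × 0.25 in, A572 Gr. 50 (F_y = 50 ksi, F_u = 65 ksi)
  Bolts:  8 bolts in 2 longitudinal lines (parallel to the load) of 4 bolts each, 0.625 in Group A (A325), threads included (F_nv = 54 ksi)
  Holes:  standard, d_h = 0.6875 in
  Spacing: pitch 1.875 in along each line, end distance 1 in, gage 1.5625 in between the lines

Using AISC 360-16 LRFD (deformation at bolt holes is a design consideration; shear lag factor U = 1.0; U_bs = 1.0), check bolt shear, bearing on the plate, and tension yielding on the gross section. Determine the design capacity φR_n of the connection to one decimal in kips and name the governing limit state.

Bolt shear: A_b = π(0.625)²/4 = 0.3068 in². φR_n = 0.75 × 54 × 0.3068 × 8 × 1 = 99.4 kips.
Bearing (0.25 in plate, F_u = 65 ksi): end bolts L_c = 1 − 0.6875/2 = 0.65625, R_n = min(1.2×0.65625×0.25×65, 2.4×0.625×0.25×65) = 12.797 kips/bolt; interior L_c = 1.875 − 0.6875 = 1.1875, R_n = 23.156 kips/bolt. φR_n = 0.75 × (2×12.797 + 6×23.156) = 123.4 kips.
Tension yield (gross): A_g = 5.625×0.25 = 1.4063 in². φR_n = 0.90 × 50 × 1.4063 = 63.3 kips.
Governing: min(99.4, 123.4, 63.3) = 63.3 kips → gross-section yield.

63.3 kips (gross-section yield governs)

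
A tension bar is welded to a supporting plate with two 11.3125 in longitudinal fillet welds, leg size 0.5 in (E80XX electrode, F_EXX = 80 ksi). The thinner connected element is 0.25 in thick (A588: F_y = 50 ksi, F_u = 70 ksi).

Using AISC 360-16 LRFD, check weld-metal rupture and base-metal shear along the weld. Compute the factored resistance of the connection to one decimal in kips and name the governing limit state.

Weld metal: throat = 0.707×0.5 = 0.3535 in, L = 2×11.3125 = 22.625 in. φR_n = 0.75 × 0.6 × 80 × 0.3535 × 22.625 = 287.9 kips.
Base metal shear (0.25 in plate): yield φR_n = 1.0×0.6×50×0.25×22.625 = 169.7 kips; rupture φR_n = 0.75×0.6×70×0.25×22.625 = 178.2 kips; take 169.7 kips (yield).
Governing: min(287.9, 169.7) = 169.7 kips → base-metal shear.

169.7 kips (base-metal shear governs)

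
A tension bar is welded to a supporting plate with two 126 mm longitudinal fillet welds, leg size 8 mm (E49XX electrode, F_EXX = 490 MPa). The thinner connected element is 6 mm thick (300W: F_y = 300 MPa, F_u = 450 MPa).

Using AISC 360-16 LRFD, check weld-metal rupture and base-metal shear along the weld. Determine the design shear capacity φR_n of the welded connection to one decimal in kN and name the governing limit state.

Weld metal: throat = 0.707×8 = 5.656 mm, L = 2×126 = 252 mm. φR_n = 0.75 × 0.6 × 490 × 5.656 × 252 = 314.3 kN.
Base metal shear (6 mm plate): yield φR_n = 1.0×0.6×300×6×252 = 272.2 kN; rupture φR_n = 0.75×0.6×450×6×252 = 306.2 kN; take 272.2 kN (yield).
Governing: min(314.3, 272.2) = 272.2 kN → base-metal shear.

272.2 kN (base-metal shear governs)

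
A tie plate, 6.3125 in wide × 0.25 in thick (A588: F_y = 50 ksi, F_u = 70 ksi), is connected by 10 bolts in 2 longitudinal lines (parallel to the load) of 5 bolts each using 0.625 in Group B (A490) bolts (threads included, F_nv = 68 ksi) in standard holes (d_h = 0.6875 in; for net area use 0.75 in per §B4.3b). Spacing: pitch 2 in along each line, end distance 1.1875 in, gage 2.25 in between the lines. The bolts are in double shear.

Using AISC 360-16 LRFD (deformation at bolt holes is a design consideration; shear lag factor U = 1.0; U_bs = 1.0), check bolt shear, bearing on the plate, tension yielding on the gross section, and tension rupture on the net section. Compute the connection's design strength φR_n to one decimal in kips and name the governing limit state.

63.2 kips (net-section rupture governs)

Bolt shear: A_b = π(0.625)²/4 = 0.3068 in². φR_n = 0.75 × 68 × 0.3068 × 10 × 2 = 312.9 kips.
Bearing (0.25 in plate, F_u = 70 ksi): end bolts L_c = 1.1875 − 0.6875/2 = 0.84375, R_n = min(1.2×0.84375×0.25×70, 2.4×0.625×0.25×70) = 17.719 kips/bolt; interior L_c = 2 − 0.6875 = 1.3125, R_n = 26.25 kips/bolt. φR_n = 0.75 × (2×17.719 + 8×26.25) = 184.1 kips.
Tension yield (gross): A_g = 6.3125×0.25 = 1.5781 in². φR_n = 0.90 × 50 × 1.5781 = 71.0 kips.
Tension rupture (net): A_n = (6.3125 − 2×0.75)×0.25 = 1.2031 in² (U = 1.0, A_e = A_n). φR_n = 0.75 × 70 × 1.2031 = 63.2 kips.
Governing: min(312.9, 184.1, 71.0, 63.2) = 63.2 kips → net-section rupture.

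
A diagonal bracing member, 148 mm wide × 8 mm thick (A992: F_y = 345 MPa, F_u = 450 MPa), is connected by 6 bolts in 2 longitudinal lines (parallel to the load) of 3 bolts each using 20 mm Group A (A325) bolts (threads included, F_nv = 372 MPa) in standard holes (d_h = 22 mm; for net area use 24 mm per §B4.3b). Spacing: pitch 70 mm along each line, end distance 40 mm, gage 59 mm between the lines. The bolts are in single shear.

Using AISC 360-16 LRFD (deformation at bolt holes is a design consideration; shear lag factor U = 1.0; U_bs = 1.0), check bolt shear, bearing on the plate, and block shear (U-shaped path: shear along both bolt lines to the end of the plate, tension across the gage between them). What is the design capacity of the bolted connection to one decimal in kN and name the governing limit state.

483.3 kN (block shear governs)

Bolt shear: A_b = π(20)²/4 = 314.16 mm². φR_n = 0.75 × 372 × 314.16 × 6 × 1 = 525.9 kN.
Bearing (8 mm plate, F_u = 450 MPa): end bolts L_c = 40 − 22/2 = 29, R_n = min(1.2×29×8×450, 2.4×20×8×450) = 125.28 kN/bolt; interior L_c = 70 − 22 = 48, R_n = 172.8 kN/bolt. φR_n = 0.75 × (2×125.28 + 4×172.8) = 706.3 kN.
Block shear: shear path 2×[40+2×70] = 2×180 mm, A_gv = 2880, A_nv = 2×(180 − 2.5×24)×8 = 1920 mm²; tension across gage: (59 − 1×24)×8 = 280 mm². R_n = min(0.6×450×1920, 0.6×345×2880) + 1.0×450×280 = min(518.4, 596.16) + 126 = 644.4 kN. φR_n = 0.75 × 644.4 = 483.3 kN.
Governing: min(525.9, 706.3, 483.3) = 483.3 kN → block shear.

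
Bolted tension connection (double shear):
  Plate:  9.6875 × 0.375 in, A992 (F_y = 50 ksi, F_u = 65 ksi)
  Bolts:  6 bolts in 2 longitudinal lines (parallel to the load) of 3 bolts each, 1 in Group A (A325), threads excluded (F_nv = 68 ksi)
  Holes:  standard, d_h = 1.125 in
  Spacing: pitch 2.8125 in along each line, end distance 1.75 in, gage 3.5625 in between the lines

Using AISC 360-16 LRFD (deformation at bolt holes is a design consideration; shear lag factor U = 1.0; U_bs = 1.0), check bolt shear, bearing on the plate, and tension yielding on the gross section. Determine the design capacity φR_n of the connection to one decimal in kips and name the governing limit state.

163.5 kips (gross-section yield governs)

Bolt shear: A_b = π(1)²/4 = 0.7854 in². φR_n = 0.75 × 68 × 0.7854 × 6 × 2 = 480.7 kips.
Bearing (0.375 in plate, F_u = 65 ksi): end bolts L_c = 1.75 − 1.125/2 = 1.1875, R_n = min(1.2×1.1875×0.375×65, 2.4×1×0.375×65) = 34.734 kips/bolt; interior L_c = 2.8125 − 1.125 = 1.6875, R_n = 49.359 kips/bolt. φR_n = 0.75 × (2×34.734 + 4×49.359) = 200.2 kips.
Tension yield (gross): A_g = 9.6875×0.375 = 3.6328 in². φR_n = 0.90 × 50 × 3.6328 = 163.5 kips.
Governing: min(480.7, 200.2, 163.5) = 163.5 kips → gross-section yield.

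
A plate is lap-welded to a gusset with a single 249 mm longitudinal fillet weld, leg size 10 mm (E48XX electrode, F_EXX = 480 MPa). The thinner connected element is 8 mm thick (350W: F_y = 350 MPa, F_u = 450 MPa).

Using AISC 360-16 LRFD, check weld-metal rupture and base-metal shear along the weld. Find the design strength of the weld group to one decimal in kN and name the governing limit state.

380.3 kN (weld metal governs)

Weld metal: throat = 0.707×10 = 7.07 mm, L = 249 mm. φR_n = 0.75 × 0.6 × 480 × 7.07 × 249 = 380.3 kN.
Base metal shear (8 mm plate): yield φR_n = 1.0×0.6×350×8×249 = 418.3 kN; rupture φR_n = 0.75×0.6×450×8×249 = 403.4 kN; take 403.4 kN (rupture).
Governing: min(380.3, 403.4) = 380.3 kN → weld metal.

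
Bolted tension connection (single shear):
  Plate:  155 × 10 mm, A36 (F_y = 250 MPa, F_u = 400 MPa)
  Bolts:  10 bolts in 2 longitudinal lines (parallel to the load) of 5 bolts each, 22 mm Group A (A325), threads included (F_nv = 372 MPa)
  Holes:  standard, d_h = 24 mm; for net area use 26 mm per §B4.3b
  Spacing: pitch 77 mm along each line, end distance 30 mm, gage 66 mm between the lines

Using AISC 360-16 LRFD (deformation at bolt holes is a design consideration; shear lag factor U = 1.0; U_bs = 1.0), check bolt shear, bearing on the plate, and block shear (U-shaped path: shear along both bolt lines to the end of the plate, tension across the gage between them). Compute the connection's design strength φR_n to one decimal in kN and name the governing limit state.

880.5 kN (block shear governs)

Bolt shear: A_b = π(22)²/4 = 380.13 mm². φR_n = 0.75 × 372 × 380.13 × 10 × 1 = 1060.6 kN.
Bearing (10 mm plate, F_u = 400 MPa): end bolts L_c = 30 − 24/2 = 18, R_n = min(1.2×18×10×400, 2.4×22×10×400) = 86.4 kN/bolt; interior L_c = 77 − 24 = 53, R_n = 211.2 kN/bolt. φR_n = 0.75 × (2×86.4 + 8×211.2) = 1396.8 kN.
Block shear: shear path 2×[30+4×77] = 2×338 mm, A_gv = 6760, A_nv = 2×(338 − 4.5×26)×10 = 4420 mm²; tension across gage: (66 − 1×26)×10 = 400 mm². R_n = min(0.6×400×4420, 0.6×250×6760) + 1.0×400×400 = min(1060.8, 1014) + 160 = 1174 kN. φR_n = 0.75 × 1174 = 880.5 kN.
Governing: min(1060.6, 1396.8, 880.5) = 880.5 kN → block shear.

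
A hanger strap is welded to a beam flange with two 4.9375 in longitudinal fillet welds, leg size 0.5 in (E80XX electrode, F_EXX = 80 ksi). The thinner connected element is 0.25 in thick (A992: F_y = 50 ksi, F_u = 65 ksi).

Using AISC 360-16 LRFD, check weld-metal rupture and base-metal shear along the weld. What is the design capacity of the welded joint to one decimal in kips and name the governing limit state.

Weld metal: throat = 0.707×0.5 = 0.3535 in, L = 2×4.9375 = 9.875 in. φR_n = 0.75 × 0.6 × 80 × 0.3535 × 9.875 = 125.7 kips.
Base metal shear (0.25 in plate): yield φR_n = 1.0×0.6×50×0.25×9.875 = 74.1 kips; rupture φR_n = 0.75×0.6×65×0.25×9.875 = 72.2 kips; take 72.2 kips (rupture).
Governing: min(125.7, 72.2) = 72.2 kips → base-metal shear.

72.2 kips (base-metal shear governs)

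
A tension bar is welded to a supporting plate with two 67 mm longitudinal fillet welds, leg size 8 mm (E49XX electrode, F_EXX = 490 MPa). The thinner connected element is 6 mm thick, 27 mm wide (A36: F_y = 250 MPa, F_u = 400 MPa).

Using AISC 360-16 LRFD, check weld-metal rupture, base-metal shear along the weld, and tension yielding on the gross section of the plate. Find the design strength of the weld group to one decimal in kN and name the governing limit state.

Weld metal: throat = 0.707×8 = 5.656 mm, L = 2×67 = 134 mm. φR_n = 0.75 × 0.6 × 490 × 5.656 × 134 = 167.1 kN.
Base metal shear (6 mm plate): yield φR_n = 1.0×0.6×250×6×134 = 120.6 kN; rupture φR_n = 0.75×0.6×400×6×134 = 144.7 kN; take 120.6 kN (yield).
Tension yield (gross): A_g = 27×6 = 162 mm². φR_n = 0.90 × 250 × 162 = 36.5 kN.
Governing: min(167.1, 120.6, 36.5) = 36.5 kN → gross-section yield.

36.5 kN (gross-section yield governs)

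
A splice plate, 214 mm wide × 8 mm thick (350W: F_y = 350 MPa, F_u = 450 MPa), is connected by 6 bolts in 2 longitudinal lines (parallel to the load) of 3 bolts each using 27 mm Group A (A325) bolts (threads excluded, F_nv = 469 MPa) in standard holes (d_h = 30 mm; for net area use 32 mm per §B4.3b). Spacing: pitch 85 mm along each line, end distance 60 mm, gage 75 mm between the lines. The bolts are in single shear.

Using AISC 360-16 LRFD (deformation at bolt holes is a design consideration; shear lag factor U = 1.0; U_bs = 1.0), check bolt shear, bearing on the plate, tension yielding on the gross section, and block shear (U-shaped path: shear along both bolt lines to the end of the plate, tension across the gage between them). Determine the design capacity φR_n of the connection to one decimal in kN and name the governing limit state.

539.3 kN (gross-section yield governs)

Bolt shear: A_b = π(27)²/4 = 572.56 mm². φR_n = 0.75 × 469 × 572.56 × 6 × 1 = 1208.4 kN.
Bearing (8 mm plate, F_u = 450 MPa): end bolts L_c = 60 − 30/2 = 45, R_n = min(1.2×45×8×450, 2.4×27×8×450) = 194.4 kN/bolt; interior L_c = 85 − 30 = 55, R_n = 233.28 kN/bolt. φR_n = 0.75 × (2×194.4 + 4×233.28) = 991.4 kN.
Tension yield (gross): A_g = 214×8 = 1712 mm². φR_n = 0.90 × 350 × 1712 = 539.3 kN.
Block shear: shear path 2×[60+2×85] = 2×230 mm, A_gv = 3680, A_nv = 2×(230 − 2.5×32)×8 = 2400 mm²; tension across gage: (75 − 1×32)×8 = 344 mm². R_n = min(0.6×450×2400, 0.6×350×3680) + 1.0×450×344 = min(648, 772.8) + 154.8 = 802.8 kN. φR_n = 0.75 × 802.8 = 602.1 kN.
Governing: min(1208.4, 991.4, 539.3, 602.1) = 539.3 kN → gross-section yield.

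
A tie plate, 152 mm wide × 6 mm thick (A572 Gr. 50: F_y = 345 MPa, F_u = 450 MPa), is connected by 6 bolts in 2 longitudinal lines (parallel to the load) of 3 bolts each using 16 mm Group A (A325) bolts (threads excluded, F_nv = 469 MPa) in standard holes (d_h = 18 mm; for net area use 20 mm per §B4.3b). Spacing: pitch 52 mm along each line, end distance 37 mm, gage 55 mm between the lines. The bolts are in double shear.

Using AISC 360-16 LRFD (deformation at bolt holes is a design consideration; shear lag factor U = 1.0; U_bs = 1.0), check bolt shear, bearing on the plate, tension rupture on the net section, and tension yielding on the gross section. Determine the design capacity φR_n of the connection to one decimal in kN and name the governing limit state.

226.8 kN (net-section rupture governs)

Bolt shear: A_b = π(16)²/4 = 201.06 mm². φR_n = 0.75 × 469 × 201.06 × 6 × 2 = 848.7 kN.
Bearing (6 mm plate, F_u = 450 MPa): end bolts L_c = 37 − 18/2 = 28, R_n = min(1.2×28×6×450, 2.4×16×6×450) = 90.72 kN/bolt; interior L_c = 52 − 18 = 34, R_n = 103.68 kN/bolt. φR_n = 0.75 × (2×90.72 + 4×103.68) = 447.1 kN.
Tension rupture (net): A_n = (152 − 2×20)×6 = 672 mm² (U = 1.0, A_e = A_n). φR_n = 0.75 × 450 × 672 = 226.8 kN.
Tension yield (gross): A_g = 152×6 = 912 mm². φR_n = 0.90 × 345 × 912 = 283.2 kN.
Governing: min(848.7, 447.1, 226.8, 283.2) = 226.8 kN → net-section rupture.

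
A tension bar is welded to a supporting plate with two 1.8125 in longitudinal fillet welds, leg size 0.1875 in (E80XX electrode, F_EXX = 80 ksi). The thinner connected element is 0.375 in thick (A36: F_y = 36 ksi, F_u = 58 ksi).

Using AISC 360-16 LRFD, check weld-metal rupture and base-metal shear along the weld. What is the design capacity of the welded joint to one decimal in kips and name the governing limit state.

Weld metal: throat = 0.707×0.1875 = 0.13256 in, L = 2×1.8125 = 3.625 in. φR_n = 0.75 × 0.6 × 80 × 0.13256 × 3.625 = 17.3 kips.
Base metal shear (0.375 in plate): yield φR_n = 1.0×0.6×36×0.375×3.625 = 29.4 kips; rupture φR_n = 0.75×0.6×58×0.375×3.625 = 35.5 kips; take 29.4 kips (yield).
Governing: min(17.3, 29.4) = 17.3 kips → weld metal.

17.3 kips (weld metal governs)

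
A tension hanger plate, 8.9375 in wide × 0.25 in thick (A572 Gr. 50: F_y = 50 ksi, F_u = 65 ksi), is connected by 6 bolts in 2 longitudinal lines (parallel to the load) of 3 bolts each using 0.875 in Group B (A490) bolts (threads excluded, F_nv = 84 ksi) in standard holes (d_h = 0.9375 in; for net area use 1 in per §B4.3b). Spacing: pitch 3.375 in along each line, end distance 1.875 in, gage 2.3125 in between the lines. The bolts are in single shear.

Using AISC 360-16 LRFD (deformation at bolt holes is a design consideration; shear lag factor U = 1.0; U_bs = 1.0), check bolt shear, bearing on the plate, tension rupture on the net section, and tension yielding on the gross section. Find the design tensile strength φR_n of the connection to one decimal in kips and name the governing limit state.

Bolt shear: A_b = π(0.875)²/4 = 0.60132 in². φR_n = 0.75 × 84 × 0.60132 × 6 × 1 = 227.3 kips.
Bearing (0.25 in plate, F_u = 65 ksi): end bolts L_c = 1.875 − 0.9375/2 = 1.40625, R_n = min(1.2×1.40625×0.25×65, 2.4×0.875×0.25×65) = 27.422 kips/bolt; interior L_c = 3.375 − 0.9375 = 2.4375, R_n = 34.125 kips/bolt. φR_n = 0.75 × (2×27.422 + 4×34.125) = 143.5 kips.
Tension rupture (net): A_n = (8.9375 − 2×1)×0.25 = 1.7344 in² (U = 1.0, A_e = A_n). φR_n = 0.75 × 65 × 1.7344 = 84.6 kips.
Tension yield (gross): A_g = 8.9375×0.25 = 2.2344 in². φR_n = 0.90 × 50 × 2.2344 = 100.5 kips.
Governing: min(227.3, 143.5, 84.6, 100.5) = 84.6 kips → net-section rupture.

84.6 kips (net-section rupture governs)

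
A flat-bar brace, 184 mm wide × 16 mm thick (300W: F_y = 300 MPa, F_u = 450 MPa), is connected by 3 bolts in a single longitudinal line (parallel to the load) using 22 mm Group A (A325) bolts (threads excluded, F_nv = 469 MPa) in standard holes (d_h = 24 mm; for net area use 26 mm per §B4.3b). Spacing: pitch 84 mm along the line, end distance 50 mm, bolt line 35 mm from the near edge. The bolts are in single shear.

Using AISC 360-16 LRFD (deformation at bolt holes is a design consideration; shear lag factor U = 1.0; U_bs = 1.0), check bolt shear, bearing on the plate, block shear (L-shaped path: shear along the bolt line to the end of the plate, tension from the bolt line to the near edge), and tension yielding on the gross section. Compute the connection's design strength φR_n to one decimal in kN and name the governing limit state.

401.1 kN (bolt shear governs)

Bolt shear: A_b = π(22)²/4 = 380.13 mm². φR_n = 0.75 × 469 × 380.13 × 3 × 1 = 401.1 kN.
Bearing (16 mm plate, F_u = 450 MPa): end bolts L_c = 50 − 24/2 = 38, R_n = min(1.2×38×16×450, 2.4×22×16×450) = 328.32 kN/bolt; interior L_c = 84 − 24 = 60, R_n = 380.16 kN/bolt. φR_n = 0.75 × (1×328.32 + 2×380.16) = 816.5 kN.
Block shear: shear path 1×[50+2×84] = 1×218 mm, A_gv = 3488, A_nv = 1×(218 − 2.5×26)×16 = 2448 mm²; tension to near edge: (35 − 0.5×26)×16 = 352 mm². R_n = min(0.6×450×2448, 0.6×300×3488) + 1.0×450×352 = min(660.96, 627.84) + 158.4 = 786.24 kN. φR_n = 0.75 × 786.24 = 589.7 kN.
Tension yield (gross): A_g = 184×16 = 2944 mm². φR_n = 0.90 × 300 × 2944 = 794.9 kN.
Governing: min(401.1, 816.5, 589.7, 794.9) = 401.1 kN → bolt shear.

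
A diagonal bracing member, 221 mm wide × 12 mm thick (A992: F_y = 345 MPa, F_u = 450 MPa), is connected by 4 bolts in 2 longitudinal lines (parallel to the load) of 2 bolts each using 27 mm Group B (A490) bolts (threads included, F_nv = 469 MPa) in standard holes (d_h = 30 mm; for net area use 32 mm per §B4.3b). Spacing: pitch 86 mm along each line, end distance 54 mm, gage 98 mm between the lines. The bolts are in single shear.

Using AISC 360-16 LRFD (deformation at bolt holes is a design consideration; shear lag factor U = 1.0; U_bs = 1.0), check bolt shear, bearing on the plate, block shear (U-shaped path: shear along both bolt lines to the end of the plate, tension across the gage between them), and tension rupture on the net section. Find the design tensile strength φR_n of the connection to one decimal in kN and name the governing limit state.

635.9 kN (net-section rupture governs)

Bolt shear: A_b = π(27)²/4 = 572.56 mm². φR_n = 0.75 × 469 × 572.56 × 4 × 1 = 805.6 kN.
Bearing (12 mm plate, F_u = 450 MPa): end bolts L_c = 54 − 30/2 = 39, R_n = min(1.2×39×12×450, 2.4×27×12×450) = 252.72 kN/bolt; interior L_c = 86 − 30 = 56, R_n = 349.92 kN/bolt. φR_n = 0.75 × (2×252.72 + 2×349.92) = 904.0 kN.
Block shear: shear path 2×[54+1×86] = 2×140 mm, A_gv = 3360, A_nv = 2×(140 − 1.5×32)×12 = 2208 mm²; tension across gage: (98 − 1×32)×12 = 792 mm². R_n = min(0.6×450×2208, 0.6×345×3360) + 1.0×450×792 = min(596.16, 695.52) + 356.4 = 952.56 kN. φR_n = 0.75 × 952.56 = 714.4 kN.
Tension rupture (net): A_n = (221 − 2×32)×12 = 1884 mm² (U = 1.0, A_e = A_n). φR_n = 0.75 × 450 × 1884 = 635.9 kN.
Governing: min(805.6, 904.0, 714.4, 635.9) = 635.9 kN → net-section rupture.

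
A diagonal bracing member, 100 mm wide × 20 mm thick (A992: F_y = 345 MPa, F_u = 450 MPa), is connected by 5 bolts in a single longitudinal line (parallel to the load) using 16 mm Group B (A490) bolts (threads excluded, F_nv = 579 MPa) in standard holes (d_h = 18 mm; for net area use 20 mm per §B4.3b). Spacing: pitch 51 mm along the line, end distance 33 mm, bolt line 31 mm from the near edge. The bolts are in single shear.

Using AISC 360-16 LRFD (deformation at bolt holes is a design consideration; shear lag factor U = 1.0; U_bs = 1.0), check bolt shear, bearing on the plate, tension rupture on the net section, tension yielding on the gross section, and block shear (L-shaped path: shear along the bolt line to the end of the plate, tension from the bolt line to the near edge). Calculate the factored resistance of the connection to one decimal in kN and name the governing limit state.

436.6 kN (bolt shear governs)

Bolt shear: A_b = π(16)²/4 = 201.06 mm². φR_n = 0.75 × 579 × 201.06 × 5 × 1 = 436.6 kN.
Bearing (20 mm plate, F_u = 450 MPa): end bolts L_c = 33 − 18/2 = 24, R_n = min(1.2×24×20×450, 2.4×16×20×450) = 259.2 kN/bolt; interior L_c = 51 − 18 = 33, R_n = 345.6 kN/bolt. φR_n = 0.75 × (1×259.2 + 4×345.6) = 1231.2 kN.
Tension rupture (net): A_n = (100 − 1×20)×20 = 1600 mm² (U = 1.0, A_e = A_n). φR_n = 0.75 × 450 × 1600 = 540.0 kN.
Tension yield (gross): A_g = 100×20 = 2000 mm². φR_n = 0.90 × 345 × 2000 = 621.0 kN.
Block shear: shear path 1×[33+4×51] = 1×237 mm, A_gv = 4740, A_nv = 1×(237 − 4.5×20)×20 = 2940 mm²; tension to near edge: (31 − 0.5×20)×20 = 420 mm². R_n = min(0.6×450×2940, 0.6×345×4740) + 1.0×450×420 = min(793.8, 981.18) + 189 = 982.8 kN. φR_n = 0.75 × 982.8 = 737.1 kN.
Governing: min(436.6, 1231.2, 540.0, 621.0, 737.1) = 436.6 kN → bolt shear.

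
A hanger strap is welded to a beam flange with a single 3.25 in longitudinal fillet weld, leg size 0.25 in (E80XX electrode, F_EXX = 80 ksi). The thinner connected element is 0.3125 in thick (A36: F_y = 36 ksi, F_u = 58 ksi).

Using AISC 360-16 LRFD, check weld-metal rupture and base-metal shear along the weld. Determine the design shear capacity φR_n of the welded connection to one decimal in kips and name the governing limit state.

Weld metal: throat = 0.707×0.25 = 0.17675 in, L = 3.25 in. φR_n = 0.75 × 0.6 × 80 × 0.17675 × 3.25 = 20.7 kips.
Base metal shear (0.3125 in plate): yield φR_n = 1.0×0.6×36×0.3125×3.25 = 21.9 kips; rupture φR_n = 0.75×0.6×58×0.3125×3.25 = 26.5 kips; take 21.9 kips (yield).
Governing: min(20.7, 21.9) = 20.7 kips → weld metal.

20.7 kips (weld metal governs)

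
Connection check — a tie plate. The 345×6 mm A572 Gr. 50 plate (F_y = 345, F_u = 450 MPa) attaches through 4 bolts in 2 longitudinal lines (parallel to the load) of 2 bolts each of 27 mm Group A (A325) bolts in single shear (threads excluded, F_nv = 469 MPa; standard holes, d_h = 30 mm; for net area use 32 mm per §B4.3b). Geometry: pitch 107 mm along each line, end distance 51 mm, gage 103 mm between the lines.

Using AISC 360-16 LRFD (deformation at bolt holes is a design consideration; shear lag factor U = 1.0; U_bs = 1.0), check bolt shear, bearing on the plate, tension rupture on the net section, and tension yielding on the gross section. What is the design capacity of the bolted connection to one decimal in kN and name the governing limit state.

437.4 kN (bearing governs)

Bolt shear: A_b = π(27)²/4 = 572.56 mm². φR_n = 0.75 × 469 × 572.56 × 4 × 1 = 805.6 kN.
Bearing (6 mm plate, F_u = 450 MPa): end bolts L_c = 51 − 30/2 = 36, R_n = min(1.2×36×6×450, 2.4×27×6×450) = 116.64 kN/bolt; interior L_c = 107 − 30 = 77, R_n = 174.96 kN/bolt. φR_n = 0.75 × (2×116.64 + 2×174.96) = 437.4 kN.
Tension rupture (net): A_n = (345 − 2×32)×6 = 1686 mm² (U = 1.0, A_e = A_n). φR_n = 0.75 × 450 × 1686 = 569.0 kN.
Tension yield (gross): A_g = 345×6 = 2070 mm². φR_n = 0.90 × 345 × 2070 = 642.7 kN.
Governing: min(805.6, 437.4, 569.0, 642.7) = 437.4 kN → bearing.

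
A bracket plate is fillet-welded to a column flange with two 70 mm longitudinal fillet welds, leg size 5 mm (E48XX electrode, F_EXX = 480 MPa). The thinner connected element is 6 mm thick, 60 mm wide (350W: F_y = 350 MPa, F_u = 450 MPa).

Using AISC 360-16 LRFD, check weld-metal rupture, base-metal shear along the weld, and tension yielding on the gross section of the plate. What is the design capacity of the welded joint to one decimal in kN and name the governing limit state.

Weld metal: throat = 0.707×5 = 3.535 mm, L = 2×70 = 140 mm. φR_n = 0.75 × 0.6 × 480 × 3.535 × 140 = 106.9 kN.
Base metal shear (6 mm plate): yield φR_n = 1.0×0.6×350×6×140 = 176.4 kN; rupture φR_n = 0.75×0.6×450×6×140 = 170.1 kN; take 170.1 kN (rupture).
Tension yield (gross): A_g = 60×6 = 360 mm². φR_n = 0.90 × 350 × 360 = 113.4 kN.
Governing: min(106.9, 170.1, 113.4) = 106.9 kN → weld metal.

106.9 kN (weld metal governs)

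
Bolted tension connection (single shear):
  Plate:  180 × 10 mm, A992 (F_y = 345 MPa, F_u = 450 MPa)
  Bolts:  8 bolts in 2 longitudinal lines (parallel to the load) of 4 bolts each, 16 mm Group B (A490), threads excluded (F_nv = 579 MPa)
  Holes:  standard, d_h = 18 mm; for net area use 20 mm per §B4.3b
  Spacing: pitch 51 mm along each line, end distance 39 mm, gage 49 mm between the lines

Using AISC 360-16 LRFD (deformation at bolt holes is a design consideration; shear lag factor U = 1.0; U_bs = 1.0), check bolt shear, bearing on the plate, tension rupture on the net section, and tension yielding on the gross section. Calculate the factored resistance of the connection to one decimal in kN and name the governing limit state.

Bolt shear: A_b = π(16)²/4 = 201.06 mm². φR_n = 0.75 × 579 × 201.06 × 8 × 1 = 698.5 kN.
Bearing (10 mm plate, F_u = 450 MPa): end bolts L_c = 39 − 18/2 = 30, R_n = min(1.2×30×10×450, 2.4×16×10×450) = 162 kN/bolt; interior L_c = 51 − 18 = 33, R_n = 172.8 kN/bolt. φR_n = 0.75 × (2×162 + 6×172.8) = 1020.6 kN.
Tension rupture (net): A_n = (180 − 2×20)×10 = 1400 mm² (U = 1.0, A_e = A_n). φR_n = 0.75 × 450 × 1400 = 472.5 kN.
Tension yield (gross): A_g = 180×10 = 1800 mm². φR_n = 0.90 × 345 × 1800 = 558.9 kN.
Governing: min(698.5, 1020.6, 472.5, 558.9) = 472.5 kN → net-section rupture.

472.5 kN (net-section rupture governs)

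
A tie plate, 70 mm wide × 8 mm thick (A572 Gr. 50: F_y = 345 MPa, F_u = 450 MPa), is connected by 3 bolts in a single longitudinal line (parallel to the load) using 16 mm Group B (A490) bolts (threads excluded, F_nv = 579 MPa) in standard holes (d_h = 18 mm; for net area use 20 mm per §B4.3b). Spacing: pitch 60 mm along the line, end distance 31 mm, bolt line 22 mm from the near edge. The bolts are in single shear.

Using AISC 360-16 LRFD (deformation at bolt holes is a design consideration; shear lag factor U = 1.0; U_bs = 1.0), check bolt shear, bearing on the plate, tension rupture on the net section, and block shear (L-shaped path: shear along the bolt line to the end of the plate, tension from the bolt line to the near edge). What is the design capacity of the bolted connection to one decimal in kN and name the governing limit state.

Bolt shear: A_b = π(16)²/4 = 201.06 mm². φR_n = 0.75 × 579 × 201.06 × 3 × 1 = 261.9 kN.
Bearing (8 mm plate, F_u = 450 MPa): end bolts L_c = 31 − 18/2 = 22, R_n = min(1.2×22×8×450, 2.4×16×8×450) = 95.04 kN/bolt; interior L_c = 60 − 18 = 42, R_n = 138.24 kN/bolt. φR_n = 0.75 × (1×95.04 + 2×138.24) = 278.6 kN.
Tension rupture (net): A_n = (70 − 1×20)×8 = 400 mm² (U = 1.0, A_e = A_n). φR_n = 0.75 × 450 × 400 = 135.0 kN.
Block shear: shear path 1×[31+2×60] = 1×151 mm, A_gv = 1208, A_nv = 1×(151 − 2.5×20)×8 = 808 mm²; tension to near edge: (22 − 0.5×20)×8 = 96 mm². R_n = min(0.6×450×808, 0.6×345×1208) + 1.0×450×96 = min(218.16, 250.06) + 43.2 = 261.36 kN. φR_n = 0.75 × 261.36 = 196.0 kN.
Governing: min(261.9, 278.6, 135.0, 196.0) = 135.0 kN → net-section rupture.

135.0 kN (net-section rupture governs)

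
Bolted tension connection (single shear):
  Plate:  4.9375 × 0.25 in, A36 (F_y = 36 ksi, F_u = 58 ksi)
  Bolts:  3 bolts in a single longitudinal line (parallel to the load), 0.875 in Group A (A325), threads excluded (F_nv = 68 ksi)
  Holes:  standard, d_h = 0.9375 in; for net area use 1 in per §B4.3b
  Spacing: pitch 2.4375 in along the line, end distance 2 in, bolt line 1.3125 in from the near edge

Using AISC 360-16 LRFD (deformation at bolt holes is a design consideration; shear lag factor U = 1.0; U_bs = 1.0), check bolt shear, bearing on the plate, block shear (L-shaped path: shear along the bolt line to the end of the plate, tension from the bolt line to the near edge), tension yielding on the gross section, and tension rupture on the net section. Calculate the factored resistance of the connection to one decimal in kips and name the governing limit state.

36.7 kips (block shear governs)

Bolt shear: A_b = π(0.875)²/4 = 0.60132 in². φR_n = 0.75 × 68 × 0.60132 × 3 × 1 = 92.0 kips.
Bearing (0.25 in plate, F_u = 58 ksi): end bolts L_c = 2 − 0.9375/2 = 1.53125, R_n = min(1.2×1.53125×0.25×58, 2.4×0.875×0.25×58) = 26.644 kips/bolt; interior L_c = 2.4375 − 0.9375 = 1.5, R_n = 26.1 kips/bolt. φR_n = 0.75 × (1×26.644 + 2×26.1) = 59.1 kips.
Block shear: shear path 1×[2+2×2.4375] = 1×6.875 in, A_gv = 1.7188, A_nv = 1×(6.875 − 2.5×1)×0.25 = 1.0938 in²; tension to near edge: (1.3125 − 0.5×1)×0.25 = 0.20313 in². R_n = min(0.6×58×1.0938, 0.6×36×1.7188) + 1.0×58×0.20313 = min(38.064, 37.126) + 11.782 = 48.908 kips. φR_n = 0.75 × 48.908 = 36.7 kips.
Tension yield (gross): A_g = 4.9375×0.25 = 1.2344 in². φR_n = 0.90 × 36 × 1.2344 = 40.0 kips.
Tension rupture (net): A_n = (4.9375 − 1×1)×0.25 = 0.98438 in² (U = 1.0, A_e = A_n). φR_n = 0.75 × 58 × 0.98438 = 42.8 kips.
Governing: min(92.0, 59.1, 36.7, 40.0, 42.8) = 36.7 kips → block shear.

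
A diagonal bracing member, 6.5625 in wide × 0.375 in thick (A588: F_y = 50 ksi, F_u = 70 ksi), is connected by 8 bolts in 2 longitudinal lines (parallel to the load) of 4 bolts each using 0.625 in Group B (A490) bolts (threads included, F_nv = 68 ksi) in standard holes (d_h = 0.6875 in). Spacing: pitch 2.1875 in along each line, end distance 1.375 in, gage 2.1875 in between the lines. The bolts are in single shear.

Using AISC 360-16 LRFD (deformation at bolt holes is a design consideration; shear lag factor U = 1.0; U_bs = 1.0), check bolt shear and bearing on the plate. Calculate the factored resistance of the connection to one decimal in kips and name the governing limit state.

125.2 kips (bolt shear governs)

Bolt shear: A_b = π(0.625)²/4 = 0.3068 in². φR_n = 0.75 × 68 × 0.3068 × 8 × 1 = 125.2 kips.
Bearing (0.375 in plate, F_u = 70 ksi): end bolts L_c = 1.375 − 0.6875/2 = 1.03125, R_n = min(1.2×1.03125×0.375×70, 2.4×0.625×0.375×70) = 32.484 kips/bolt; interior L_c = 2.1875 − 0.6875 = 1.5, R_n = 39.375 kips/bolt. φR_n = 0.75 × (2×32.484 + 6×39.375) = 225.9 kips.
Governing: min(125.2, 225.9) = 125.2 kips → bolt shear.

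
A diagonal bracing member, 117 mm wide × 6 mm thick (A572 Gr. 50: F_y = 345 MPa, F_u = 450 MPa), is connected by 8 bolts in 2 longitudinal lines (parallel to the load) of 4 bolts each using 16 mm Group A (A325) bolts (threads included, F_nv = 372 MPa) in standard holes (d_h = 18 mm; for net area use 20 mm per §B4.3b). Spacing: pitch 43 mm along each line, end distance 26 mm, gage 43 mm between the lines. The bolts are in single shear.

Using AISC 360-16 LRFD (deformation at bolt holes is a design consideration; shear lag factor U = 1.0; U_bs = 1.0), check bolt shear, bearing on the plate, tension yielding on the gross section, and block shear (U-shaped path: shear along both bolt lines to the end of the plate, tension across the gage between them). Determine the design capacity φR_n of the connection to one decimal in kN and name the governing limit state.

218.0 kN (gross-section yield governs)

Bolt shear: A_b = π(16)²/4 = 201.06 mm². φR_n = 0.75 × 372 × 201.06 × 8 × 1 = 448.8 kN.
Bearing (6 mm plate, F_u = 450 MPa): end bolts L_c = 26 − 18/2 = 17, R_n = min(1.2×17×6×450, 2.4×16×6×450) = 55.08 kN/bolt; interior L_c = 43 − 18 = 25, R_n = 81 kN/bolt. φR_n = 0.75 × (2×55.08 + 6×81) = 447.1 kN.
Tension yield (gross): A_g = 117×6 = 702 mm². φR_n = 0.90 × 345 × 702 = 218.0 kN.
Block shear: shear path 2×[26+3×43] = 2×155 mm, A_gv = 1860, A_nv = 2×(155 − 3.5×20)×6 = 1020 mm²; tension across gage: (43 − 1×20)×6 = 138 mm². R_n = min(0.6×450×1020, 0.6×345×1860) + 1.0×450×138 = min(275.4, 385.02) + 62.1 = 337.5 kN. φR_n = 0.75 × 337.5 = 253.1 kN.
Governing: min(448.8, 447.1, 218.0, 253.1) = 218.0 kN → gross-section yield.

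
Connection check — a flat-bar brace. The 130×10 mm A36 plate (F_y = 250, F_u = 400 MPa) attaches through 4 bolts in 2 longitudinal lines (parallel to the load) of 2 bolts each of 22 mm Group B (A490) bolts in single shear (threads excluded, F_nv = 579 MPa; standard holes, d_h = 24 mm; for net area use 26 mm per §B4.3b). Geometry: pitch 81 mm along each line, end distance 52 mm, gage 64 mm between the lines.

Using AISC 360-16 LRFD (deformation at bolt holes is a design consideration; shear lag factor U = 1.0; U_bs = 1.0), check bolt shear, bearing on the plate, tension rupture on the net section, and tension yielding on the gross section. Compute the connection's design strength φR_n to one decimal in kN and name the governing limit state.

234.0 kN (net-section rupture governs)

Bolt shear: A_b = π(22)²/4 = 380.13 mm². φR_n = 0.75 × 579 × 380.13 × 4 × 1 = 660.3 kN.
Bearing (10 mm plate, F_u = 400 MPa): end bolts L_c = 52 − 24/2 = 40, R_n = min(1.2×40×10×400, 2.4×22×10×400) = 192 kN/bolt; interior L_c = 81 − 24 = 57, R_n = 211.2 kN/bolt. φR_n = 0.75 × (2×192 + 2×211.2) = 604.8 kN.
Tension rupture (net): A_n = (130 − 2×26)×10 = 780 mm² (U = 1.0, A_e = A_n). φR_n = 0.75 × 400 × 780 = 234.0 kN.
Tension yield (gross): A_g = 130×10 = 1300 mm². φR_n = 0.90 × 250 × 1300 = 292.5 kN.
Governing: min(660.3, 604.8, 234.0, 292.5) = 234.0 kN → net-section rupture.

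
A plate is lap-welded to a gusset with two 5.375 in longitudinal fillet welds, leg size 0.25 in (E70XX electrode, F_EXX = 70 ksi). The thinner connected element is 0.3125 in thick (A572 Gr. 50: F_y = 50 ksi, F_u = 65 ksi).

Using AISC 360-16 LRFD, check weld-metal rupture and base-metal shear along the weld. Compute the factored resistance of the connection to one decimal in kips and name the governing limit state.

Weld metal: throat = 0.707×0.25 = 0.17675 in, L = 2×5.375 = 10.75 in. φR_n = 0.75 × 0.6 × 70 × 0.17675 × 10.75 = 59.9 kips.
Base metal shear (0.3125 in plate): yield φR_n = 1.0×0.6×50×0.3125×10.75 = 100.8 kips; rupture φR_n = 0.75×0.6×65×0.3125×10.75 = 98.3 kips; take 98.3 kips (rupture).
Governing: min(59.9, 98.3) = 59.9 kips → weld metal.

59.9 kips (weld metal governs)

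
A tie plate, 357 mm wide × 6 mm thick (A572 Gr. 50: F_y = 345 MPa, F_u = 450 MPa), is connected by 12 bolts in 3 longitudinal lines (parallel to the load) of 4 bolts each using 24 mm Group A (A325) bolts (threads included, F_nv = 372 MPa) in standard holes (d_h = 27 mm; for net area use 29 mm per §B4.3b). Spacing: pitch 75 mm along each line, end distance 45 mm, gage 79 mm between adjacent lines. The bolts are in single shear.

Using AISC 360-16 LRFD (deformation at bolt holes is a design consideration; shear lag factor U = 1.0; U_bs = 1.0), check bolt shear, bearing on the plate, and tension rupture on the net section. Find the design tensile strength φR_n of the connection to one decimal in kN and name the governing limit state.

Bolt shear: A_b = π(24)²/4 = 452.39 mm². φR_n = 0.75 × 372 × 452.39 × 12 × 1 = 1514.6 kN.
Bearing (6 mm plate, F_u = 450 MPa): end bolts L_c = 45 − 27/2 = 31.5, R_n = min(1.2×31.5×6×450, 2.4×24×6×450) = 102.06 kN/bolt; interior L_c = 75 − 27 = 48, R_n = 155.52 kN/bolt. φR_n = 0.75 × (3×102.06 + 9×155.52) = 1279.4 kN.
Tension rupture (net): A_n = (357 − 3×29)×6 = 1620 mm² (U = 1.0, A_e = A_n). φR_n = 0.75 × 450 × 1620 = 546.8 kN.
Governing: min(1514.6, 1279.4, 546.8) = 546.8 kN → net-section rupture.

546.8 kN (net-section rupture governs)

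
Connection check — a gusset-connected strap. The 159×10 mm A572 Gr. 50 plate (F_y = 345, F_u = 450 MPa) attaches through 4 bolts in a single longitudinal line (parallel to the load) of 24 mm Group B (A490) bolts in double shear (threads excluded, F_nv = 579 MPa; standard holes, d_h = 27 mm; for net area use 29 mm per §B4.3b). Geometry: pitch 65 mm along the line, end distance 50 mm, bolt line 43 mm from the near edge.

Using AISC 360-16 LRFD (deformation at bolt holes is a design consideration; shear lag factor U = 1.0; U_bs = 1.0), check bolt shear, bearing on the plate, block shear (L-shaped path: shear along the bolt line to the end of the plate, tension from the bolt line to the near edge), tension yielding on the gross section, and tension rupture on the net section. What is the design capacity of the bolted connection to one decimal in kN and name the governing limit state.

386.8 kN (block shear governs)

Bolt shear: A_b = π(24)²/4 = 452.39 mm². φR_n = 0.75 × 579 × 452.39 × 4 × 2 = 1571.6 kN.
Bearing (10 mm plate, F_u = 450 MPa): end bolts L_c = 50 − 27/2 = 36.5, R_n = min(1.2×36.5×10×450, 2.4×24×10×450) = 197.1 kN/bolt; interior L_c = 65 − 27 = 38, R_n = 205.2 kN/bolt. φR_n = 0.75 × (1×197.1 + 3×205.2) = 609.5 kN.
Block shear: shear path 1×[50+3×65] = 1×245 mm, A_gv = 2450, A_nv = 1×(245 − 3.5×29)×10 = 1435 mm²; tension to near edge: (43 − 0.5×29)×10 = 285 mm². R_n = min(0.6×450×1435, 0.6×345×2450) + 1.0×450×285 = min(387.45, 507.15) + 128.25 = 515.7 kN. φR_n = 0.75 × 515.7 = 386.8 kN.
Tension yield (gross): A_g = 159×10 = 1590 mm². φR_n = 0.90 × 345 × 1590 = 493.7 kN.
Tension rupture (net): A_n = (159 − 1×29)×10 = 1300 mm² (U = 1.0, A_e = A_n). φR_n = 0.75 × 450 × 1300 = 438.8 kN.
Governing: min(1571.6, 609.5, 386.8, 493.7, 438.8) = 386.8 kN → block shear.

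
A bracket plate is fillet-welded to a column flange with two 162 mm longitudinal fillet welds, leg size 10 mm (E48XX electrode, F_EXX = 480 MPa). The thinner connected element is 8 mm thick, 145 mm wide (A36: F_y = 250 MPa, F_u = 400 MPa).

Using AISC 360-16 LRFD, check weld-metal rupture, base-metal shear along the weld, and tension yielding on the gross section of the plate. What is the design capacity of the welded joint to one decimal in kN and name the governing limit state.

Weld metal: throat = 0.707×10 = 7.07 mm, L = 2×162 = 324 mm. φR_n = 0.75 × 0.6 × 480 × 7.07 × 324 = 494.8 kN.
Base metal shear (8 mm plate): yield φR_n = 1.0×0.6×250×8×324 = 388.8 kN; rupture φR_n = 0.75×0.6×400×8×324 = 466.6 kN; take 388.8 kN (yield).
Tension yield (gross): A_g = 145×8 = 1160 mm². φR_n = 0.90 × 250 × 1160 = 261.0 kN.
Governing: min(494.8, 388.8, 261.0) = 261.0 kN → gross-section yield.

261.0 kN (gross-section yield governs)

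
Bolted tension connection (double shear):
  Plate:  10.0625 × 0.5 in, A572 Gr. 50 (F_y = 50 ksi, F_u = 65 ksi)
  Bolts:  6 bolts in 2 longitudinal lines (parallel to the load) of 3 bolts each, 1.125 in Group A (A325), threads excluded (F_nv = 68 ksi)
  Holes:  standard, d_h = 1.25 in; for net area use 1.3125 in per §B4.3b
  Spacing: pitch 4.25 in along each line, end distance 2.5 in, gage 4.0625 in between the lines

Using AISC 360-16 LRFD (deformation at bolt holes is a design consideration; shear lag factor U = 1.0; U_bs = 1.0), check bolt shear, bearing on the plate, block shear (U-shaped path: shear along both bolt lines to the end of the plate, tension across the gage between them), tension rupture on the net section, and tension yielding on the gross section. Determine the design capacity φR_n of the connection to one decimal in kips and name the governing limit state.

181.3 kips (net-section rupture governs)

Bolt shear: A_b = π(1.125)²/4 = 0.99402 in². φR_n = 0.75 × 68 × 0.99402 × 6 × 2 = 608.3 kips.
Bearing (0.5 in plate, F_u = 65 ksi): end bolts L_c = 2.5 − 1.25/2 = 1.875, R_n = min(1.2×1.875×0.5×65, 2.4×1.125×0.5×65) = 73.125 kips/bolt; interior L_c = 4.25 − 1.25 = 3, R_n = 87.75 kips/bolt. φR_n = 0.75 × (2×73.125 + 4×87.75) = 372.9 kips.
Block shear: shear path 2×[2.5+2×4.25] = 2×11 in, A_gv = 11, A_nv = 2×(11 − 2.5×1.3125)×0.5 = 7.7188 in²; tension across gage: (4.0625 − 1×1.3125)×0.5 = 1.375 in². R_n = min(0.6×65×7.7188, 0.6×50×11) + 1.0×65×1.375 = min(301.03, 330) + 89.375 = 390.41 kips. φR_n = 0.75 × 390.41 = 292.8 kips.
Tension rupture (net): A_n = (10.0625 − 2×1.3125)×0.5 = 3.7188 in² (U = 1.0, A_e = A_n). φR_n = 0.75 × 65 × 3.7188 = 181.3 kips.
Tension yield (gross): A_g = 10.0625×0.5 = 5.0313 in². φR_n = 0.90 × 50 × 5.0313 = 226.4 kips.
Governing: min(608.3, 372.9, 292.8, 181.3, 226.4) = 181.3 kips → net-section rupture.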